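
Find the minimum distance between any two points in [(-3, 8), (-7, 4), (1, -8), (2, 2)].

Computing all pairwise distances among 4 points:

d((-3, 8), (-7, 4)) = 5.6569 <-- minimum
d((-3, 8), (1, -8)) = 16.4924
d((-3, 8), (2, 2)) = 7.8102
d((-7, 4), (1, -8)) = 14.4222
d((-7, 4), (2, 2)) = 9.2195
d((1, -8), (2, 2)) = 10.0499

Closest pair: (-3, 8) and (-7, 4) with distance 5.6569

The closest pair is (-3, 8) and (-7, 4) with Euclidean distance 5.6569. For 4 points, brute-force pairwise comparison is shown above. For large n, the divide-and-conquer algorithm (sort by x, recurse on halves, check the dividing strip) achieves O(n log n).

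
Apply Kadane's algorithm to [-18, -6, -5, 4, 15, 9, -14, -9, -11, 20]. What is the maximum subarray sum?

Using Kadane's algorithm on [-18, -6, -5, 4, 15, 9, -14, -9, -11, 20]:

Scanning through the array:
Position 1 (value -6): max_ending_here = -6, max_so_far = -6
Position 2 (value -5): max_ending_here = -5, max_so_far = -5
Position 3 (value 4): max_ending_here = 4, max_so_far = 4
Position 4 (value 15): max_ending_here = 19, max_so_far = 19
Position 5 (value 9): max_ending_here = 28, max_so_far = 28
Position 6 (value -14): max_ending_here = 14, max_so_far = 28
Position 7 (value -9): max_ending_here = 5, max_so_far = 28
Position 8 (value -11): max_ending_here = -6, max_so_far = 28
Position 9 (value 20): max_ending_here = 20, max_so_far = 28

Maximum subarray: [4, 15, 9]
Maximum sum: 28

The maximum subarray is [4, 15, 9] with sum 28. This subarray runs from index 3 to index 5.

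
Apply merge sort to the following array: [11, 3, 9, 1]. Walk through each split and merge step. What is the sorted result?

Merge sort trace:

Split: [11, 3, 9, 1] -> [11, 3] and [9, 1]
  Split: [11, 3] -> [11] and [3]
  Merge: [11] + [3] -> [3, 11]
  Split: [9, 1] -> [9] and [1]
  Merge: [9] + [1] -> [1, 9]
Merge: [3, 11] + [1, 9] -> [1, 3, 9, 11]

Final sorted array: [1, 3, 9, 11]

The merge sort proceeds by recursively splitting the array and merging sorted halves.
After all merges, the sorted array is [1, 3, 9, 11].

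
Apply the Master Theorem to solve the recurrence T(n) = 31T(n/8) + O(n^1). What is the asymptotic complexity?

Master Theorem for T(n) = 31T(n/8) + O(n^1):

a = 31, b = 8, c = 1
log_b(a) = log_8(31) = 1.6514

Case 1: c = 1 < log_8(31) = 1.6514
T(n) = O(n^(log_8 31))

For T(n) = 31T(n/8) + O(n^1): log_8(31) = 1.6514. This is Case 1 of the Master Theorem (c < log_b(a), work dominated by leaves), giving O(n^(log_8 31)).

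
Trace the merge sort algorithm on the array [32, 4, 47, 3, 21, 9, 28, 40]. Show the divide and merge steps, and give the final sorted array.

Merge sort trace:

Split: [32, 4, 47, 3, 21, 9, 28, 40] -> [32, 4, 47, 3] and [21, 9, 28, 40]
  Split: [32, 4, 47, 3] -> [32, 4] and [47, 3]
    Split: [32, 4] -> [32] and [4]
    Merge: [32] + [4] -> [4, 32]
    Split: [47, 3] -> [47] and [3]
    Merge: [47] + [3] -> [3, 47]
  Merge: [4, 32] + [3, 47] -> [3, 4, 32, 47]
  Split: [21, 9, 28, 40] -> [21, 9] and [28, 40]
    Split: [21, 9] -> [21] and [9]
    Merge: [21] + [9] -> [9, 21]
    Split: [28, 40] -> [28] and [40]
    Merge: [28] + [40] -> [28, 40]
  Merge: [9, 21] + [28, 40] -> [9, 21, 28, 40]
Merge: [3, 4, 32, 47] + [9, 21, 28, 40] -> [3, 4, 9, 21, 28, 32, 40, 47]

Final sorted array: [3, 4, 9, 21, 28, 32, 40, 47]

The merge sort proceeds by recursively splitting the array and merging sorted halves.
After all merges, the sorted array is [3, 4, 9, 21, 28, 32, 40, 47].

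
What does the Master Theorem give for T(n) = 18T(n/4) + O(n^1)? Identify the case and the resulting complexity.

Master Theorem for T(n) = 18T(n/4) + O(n^1):

a = 18, b = 4, c = 1
log_b(a) = log_4(18) = 2.0850

Case 1: c = 1 < log_4(18) = 2.0850
T(n) = O(n^(log_4 18))

For T(n) = 18T(n/4) + O(n^1): log_4(18) = 2.0850. This is Case 1 of the Master Theorem (c < log_b(a), work dominated by leaves), giving O(n^(log_4 18)).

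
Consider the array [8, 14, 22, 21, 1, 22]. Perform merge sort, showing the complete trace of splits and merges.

Merge sort trace:

Split: [8, 14, 22, 21, 1, 22] -> [8, 14, 22] and [21, 1, 22]
  Split: [8, 14, 22] -> [8] and [14, 22]
    Split: [14, 22] -> [14] and [22]
    Merge: [14] + [22] -> [14, 22]
  Merge: [8] + [14, 22] -> [8, 14, 22]
  Split: [21, 1, 22] -> [21] and [1, 22]
    Split: [1, 22] -> [1] and [22]
    Merge: [1] + [22] -> [1, 22]
  Merge: [21] + [1, 22] -> [1, 21, 22]
Merge: [8, 14, 22] + [1, 21, 22] -> [1, 8, 14, 21, 22, 22]

Final sorted array: [1, 8, 14, 21, 22, 22]

The merge sort proceeds by recursively splitting the array and merging sorted halves.
After all merges, the sorted array is [1, 8, 14, 21, 22, 22].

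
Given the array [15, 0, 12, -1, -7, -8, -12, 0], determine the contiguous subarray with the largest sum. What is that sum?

Using Kadane's algorithm on [15, 0, 12, -1, -7, -8, -12, 0]:

Scanning through the array:
Position 1 (value 0): max_ending_here = 15, max_so_far = 15
Position 2 (value 12): max_ending_here = 27, max_so_far = 27
Position 3 (value -1): max_ending_here = 26, max_so_far = 27
Position 4 (value -7): max_ending_here = 19, max_so_far = 27
Position 5 (value -8): max_ending_here = 11, max_so_far = 27
Position 6 (value -12): max_ending_here = -1, max_so_far = 27
Position 7 (value 0): max_ending_here = 0, max_so_far = 27

Maximum subarray: [15, 0, 12]
Maximum sum: 27

The maximum subarray is [15, 0, 12] with sum 27. This subarray runs from index 0 to index 2.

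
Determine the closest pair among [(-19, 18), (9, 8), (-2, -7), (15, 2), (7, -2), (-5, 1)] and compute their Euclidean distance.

Computing all pairwise distances among 6 points:

d((-19, 18), (9, 8)) = 29.7321
d((-19, 18), (-2, -7)) = 30.2324
d((-19, 18), (15, 2)) = 37.5766
d((-19, 18), (7, -2)) = 32.8024
d((-19, 18), (-5, 1)) = 22.0227
d((9, 8), (-2, -7)) = 18.6011
d((9, 8), (15, 2)) = 8.4853 <-- minimum
d((9, 8), (7, -2)) = 10.198
d((9, 8), (-5, 1)) = 15.6525
d((-2, -7), (15, 2)) = 19.2354
d((-2, -7), (7, -2)) = 10.2956
d((-2, -7), (-5, 1)) = 8.544
d((15, 2), (7, -2)) = 8.9443
d((15, 2), (-5, 1)) = 20.025
d((7, -2), (-5, 1)) = 12.3693

Closest pair: (9, 8) and (15, 2) with distance 8.4853

The closest pair is (9, 8) and (15, 2) with Euclidean distance 8.4853. For 6 points, brute-force pairwise comparison is shown above. For large n, the divide-and-conquer algorithm (sort by x, recurse on halves, check the dividing strip) achieves O(n log n).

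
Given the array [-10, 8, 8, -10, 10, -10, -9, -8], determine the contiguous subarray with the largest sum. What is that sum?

Using Kadane's algorithm on [-10, 8, 8, -10, 10, -10, -9, -8]:

Scanning through the array:
Position 1 (value 8): max_ending_here = 8, max_so_far = 8
Position 2 (value 8): max_ending_here = 16, max_so_far = 16
Position 3 (value -10): max_ending_here = 6, max_so_far = 16
Position 4 (value 10): max_ending_here = 16, max_so_far = 16
Position 5 (value -10): max_ending_here = 6, max_so_far = 16
Position 6 (value -9): max_ending_here = -3, max_so_far = 16
Position 7 (value -8): max_ending_here = -8, max_so_far = 16

Maximum subarray: [8, 8]
Maximum sum: 16

The maximum subarray is [8, 8] with sum 16. This subarray runs from index 1 to index 2.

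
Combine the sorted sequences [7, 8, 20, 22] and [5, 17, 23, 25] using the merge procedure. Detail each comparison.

Merging process:

Compare 7 vs 5: take 5 from right. Merged: [5]
Compare 7 vs 17: take 7 from left. Merged: [5, 7]
Compare 8 vs 17: take 8 from left. Merged: [5, 7, 8]
Compare 20 vs 17: take 17 from right. Merged: [5, 7, 8, 17]
Compare 20 vs 23: take 20 from left. Merged: [5, 7, 8, 17, 20]
Compare 22 vs 23: take 22 from left. Merged: [5, 7, 8, 17, 20, 22]
Append remaining from right: [23, 25]. Merged: [5, 7, 8, 17, 20, 22, 23, 25]

Final merged array: [5, 7, 8, 17, 20, 22, 23, 25]
Total comparisons: 6

The merged array is [5, 7, 8, 17, 20, 22, 23, 25], requiring 6 comparisons. The merge step runs in O(n) time where n is the total number of elements.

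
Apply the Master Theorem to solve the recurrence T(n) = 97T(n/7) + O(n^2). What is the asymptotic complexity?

Master Theorem for T(n) = 97T(n/7) + O(n^2):

a = 97, b = 7, c = 2
log_b(a) = log_7(97) = 2.3509

Case 1: c = 2 < log_7(97) = 2.3509
T(n) = O(n^(log_7 97))

For T(n) = 97T(n/7) + O(n^2): log_7(97) = 2.3509. This is Case 1 of the Master Theorem (c < log_b(a), work dominated by leaves), giving O(n^(log_7 97)).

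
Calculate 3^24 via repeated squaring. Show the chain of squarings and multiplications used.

Computing 3^24 by squaring (build up from 3^1; each line after the first costs one multiplication):

3^1 = 3
3^2 = (3^1)^2 = 3^2 = 9
3^3 = 3 * 3^2 = 3 * 9 = 27
3^6 = (3^3)^2 = 27^2 = 729
3^12 = (3^6)^2 = 729^2 = 531441
3^24 = (3^12)^2 = 531441^2 = 282429536481

Result: 282429536481
Multiplications needed: 5 (5 lines after 3^1)

3^24 = 282429536481. Using exponentiation by squaring, this requires 5 multiplications. The key idea: if the exponent is even, square the half-power; if odd, multiply by the base once.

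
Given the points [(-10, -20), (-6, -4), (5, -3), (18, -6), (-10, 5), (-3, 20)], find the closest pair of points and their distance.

Computing all pairwise distances among 6 points:

d((-10, -20), (-6, -4)) = 16.4924
d((-10, -20), (5, -3)) = 22.6716
d((-10, -20), (18, -6)) = 31.305
d((-10, -20), (-10, 5)) = 25.0
d((-10, -20), (-3, 20)) = 40.6079
d((-6, -4), (5, -3)) = 11.0454
d((-6, -4), (18, -6)) = 24.0832
d((-6, -4), (-10, 5)) = 9.8489 <-- minimum
d((-6, -4), (-3, 20)) = 24.1868
d((5, -3), (18, -6)) = 13.3417
d((5, -3), (-10, 5)) = 17.0
d((5, -3), (-3, 20)) = 24.3516
d((18, -6), (-10, 5)) = 30.0832
d((18, -6), (-3, 20)) = 33.4215
d((-10, 5), (-3, 20)) = 16.5529

Closest pair: (-6, -4) and (-10, 5) with distance 9.8489

The closest pair is (-6, -4) and (-10, 5) with Euclidean distance 9.8489. For 6 points, brute-force pairwise comparison is shown above. For large n, the divide-and-conquer algorithm (sort by x, recurse on halves, check the dividing strip) achieves O(n log n).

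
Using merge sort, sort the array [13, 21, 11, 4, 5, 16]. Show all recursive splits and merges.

Merge sort trace:

Split: [13, 21, 11, 4, 5, 16] -> [13, 21, 11] and [4, 5, 16]
  Split: [13, 21, 11] -> [13] and [21, 11]
    Split: [21, 11] -> [21] and [11]
    Merge: [21] + [11] -> [11, 21]
  Merge: [13] + [11, 21] -> [11, 13, 21]
  Split: [4, 5, 16] -> [4] and [5, 16]
    Split: [5, 16] -> [5] and [16]
    Merge: [5] + [16] -> [5, 16]
  Merge: [4] + [5, 16] -> [4, 5, 16]
Merge: [11, 13, 21] + [4, 5, 16] -> [4, 5, 11, 13, 16, 21]

Final sorted array: [4, 5, 11, 13, 16, 21]

The merge sort proceeds by recursively splitting the array and merging sorted halves.
After all merges, the sorted array is [4, 5, 11, 13, 16, 21].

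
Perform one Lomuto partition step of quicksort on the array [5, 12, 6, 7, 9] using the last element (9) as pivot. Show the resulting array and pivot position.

Lomuto partition with pivot = 9:

Initial array: [5, 12, 6, 7, 9]

arr[0]=5 <= 9: swap with position 0, array becomes [5, 12, 6, 7, 9]
arr[1]=12 > 9: no swap
arr[2]=6 <= 9: swap with position 1, array becomes [5, 6, 12, 7, 9]
arr[3]=7 <= 9: swap with position 2, array becomes [5, 6, 7, 12, 9]

Place pivot at position 3: [5, 6, 7, 9, 12]
Pivot position: 3

After partitioning with pivot 9, the array becomes [5, 6, 7, 9, 12]. The pivot is placed at index 3. All elements to the left of the pivot are <= 9, and all elements to the right are > 9.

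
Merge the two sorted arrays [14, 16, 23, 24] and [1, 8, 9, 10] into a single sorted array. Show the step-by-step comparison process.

Merging process:

Compare 14 vs 1: take 1 from right. Merged: [1]
Compare 14 vs 8: take 8 from right. Merged: [1, 8]
Compare 14 vs 9: take 9 from right. Merged: [1, 8, 9]
Compare 14 vs 10: take 10 from right. Merged: [1, 8, 9, 10]
Append remaining from left: [14, 16, 23, 24]. Merged: [1, 8, 9, 10, 14, 16, 23, 24]

Final merged array: [1, 8, 9, 10, 14, 16, 23, 24]
Total comparisons: 4

The merged array is [1, 8, 9, 10, 14, 16, 23, 24], requiring 4 comparisons. The merge step runs in O(n) time where n is the total number of elements.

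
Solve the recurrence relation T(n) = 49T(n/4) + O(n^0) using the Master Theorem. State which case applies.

Master Theorem for T(n) = 49T(n/4) + O(n^0):

a = 49, b = 4, c = 0
log_b(a) = log_4(49) = 2.8074

Case 1: c = 0 < log_4(49) = 2.8074
T(n) = O(n^(log_4 49))

For T(n) = 49T(n/4) + O(n^0): log_4(49) = 2.8074. This is Case 1 of the Master Theorem (c < log_b(a), work dominated by leaves), giving O(n^(log_4 49)).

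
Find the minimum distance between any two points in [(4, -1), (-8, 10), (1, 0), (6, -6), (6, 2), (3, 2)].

Computing all pairwise distances among 6 points:

d((4, -1), (-8, 10)) = 16.2788
d((4, -1), (1, 0)) = 3.1623
d((4, -1), (6, -6)) = 5.3852
d((4, -1), (6, 2)) = 3.6056
d((4, -1), (3, 2)) = 3.1623
d((-8, 10), (1, 0)) = 13.4536
d((-8, 10), (6, -6)) = 21.2603
d((-8, 10), (6, 2)) = 16.1245
d((-8, 10), (3, 2)) = 13.6015
d((1, 0), (6, -6)) = 7.8102
d((1, 0), (6, 2)) = 5.3852
d((1, 0), (3, 2)) = 2.8284 <-- minimum
d((6, -6), (6, 2)) = 8.0
d((6, -6), (3, 2)) = 8.544
d((6, 2), (3, 2)) = 3.0

Closest pair: (1, 0) and (3, 2) with distance 2.8284

The closest pair is (1, 0) and (3, 2) with Euclidean distance 2.8284. For 6 points, brute-force pairwise comparison is shown above. For large n, the divide-and-conquer algorithm (sort by x, recurse on halves, check the dividing strip) achieves O(n log n).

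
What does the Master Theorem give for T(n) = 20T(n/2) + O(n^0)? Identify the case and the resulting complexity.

Master Theorem for T(n) = 20T(n/2) + O(n^0):

a = 20, b = 2, c = 0
log_b(a) = log_2(20) = 4.3219

Case 1: c = 0 < log_2(20) = 4.3219
T(n) = O(n^(log_2 20))

For T(n) = 20T(n/2) + O(n^0): log_2(20) = 4.3219. This is Case 1 of the Master Theorem (c < log_b(a), work dominated by leaves), giving O(n^(log_2 20)).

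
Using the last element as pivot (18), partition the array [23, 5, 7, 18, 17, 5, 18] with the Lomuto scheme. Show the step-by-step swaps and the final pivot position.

Lomuto partition with pivot = 18:

Initial array: [23, 5, 7, 18, 17, 5, 18]

arr[0]=23 > 18: no swap
arr[1]=5 <= 18: swap with position 0, array becomes [5, 23, 7, 18, 17, 5, 18]
arr[2]=7 <= 18: swap with position 1, array becomes [5, 7, 23, 18, 17, 5, 18]
arr[3]=18 <= 18: swap with position 2, array becomes [5, 7, 18, 23, 17, 5, 18]
arr[4]=17 <= 18: swap with position 3, array becomes [5, 7, 18, 17, 23, 5, 18]
arr[5]=5 <= 18: swap with position 4, array becomes [5, 7, 18, 17, 5, 23, 18]

Place pivot at position 5: [5, 7, 18, 17, 5, 18, 23]
Pivot position: 5

After partitioning with pivot 18, the array becomes [5, 7, 18, 17, 5, 18, 23]. The pivot is placed at index 5. All elements to the left of the pivot are <= 18, and all elements to the right are > 18.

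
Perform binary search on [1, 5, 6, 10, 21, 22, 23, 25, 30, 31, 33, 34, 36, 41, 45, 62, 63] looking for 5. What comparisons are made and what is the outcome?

Binary search for 5 in [1, 5, 6, 10, 21, 22, 23, 25, 30, 31, 33, 34, 36, 41, 45, 62, 63]:

lo=0, hi=16, mid=8, arr[mid]=30 -> 30 > 5, search left half
lo=0, hi=7, mid=3, arr[mid]=10 -> 10 > 5, search left half
lo=0, hi=2, mid=1, arr[mid]=5 -> Found target at index 1!

Binary search finds 5 at index 1 after 3 comparisons. The search repeatedly halves the search space by comparing with the middle element.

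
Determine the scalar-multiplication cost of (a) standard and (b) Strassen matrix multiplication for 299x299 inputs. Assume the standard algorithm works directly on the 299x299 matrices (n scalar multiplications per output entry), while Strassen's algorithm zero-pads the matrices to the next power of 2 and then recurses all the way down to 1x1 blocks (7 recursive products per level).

Matrix multiplication for 299x299 matrices:

Strassen's algorithm requires power-of-2 dimensions. Pad 299x299 to 512x512 (next power of 2).

Standard algorithm: 299^3 = 26730899 multiplications
Strassen's algorithm: 7^(log2(512)) = 7^9 = 40353607 multiplications
Difference: 26730899 - 40353607 = -13622708 (Strassen uses MORE here due to padding overhead — for small or just-over-power-of-2 n, padding can outweigh the per-level savings)

Standard: 26730899 multiplications (299^3). Strassen: 40353607 multiplications (7^9, after padding to 512x512). Strassen reduces 8 recursive multiplications to 7 at each level.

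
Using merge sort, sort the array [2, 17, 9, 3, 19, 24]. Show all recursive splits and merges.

Merge sort trace:

Split: [2, 17, 9, 3, 19, 24] -> [2, 17, 9] and [3, 19, 24]
  Split: [2, 17, 9] -> [2] and [17, 9]
    Split: [17, 9] -> [17] and [9]
    Merge: [17] + [9] -> [9, 17]
  Merge: [2] + [9, 17] -> [2, 9, 17]
  Split: [3, 19, 24] -> [3] and [19, 24]
    Split: [19, 24] -> [19] and [24]
    Merge: [19] + [24] -> [19, 24]
  Merge: [3] + [19, 24] -> [3, 19, 24]
Merge: [2, 9, 17] + [3, 19, 24] -> [2, 3, 9, 17, 19, 24]

Final sorted array: [2, 3, 9, 17, 19, 24]

The merge sort proceeds by recursively splitting the array and merging sorted halves.
After all merges, the sorted array is [2, 3, 9, 17, 19, 24].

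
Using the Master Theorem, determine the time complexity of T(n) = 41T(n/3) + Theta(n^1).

Master Theorem for T(n) = 41T(n/3) + O(n^1):

a = 41, b = 3, c = 1
log_b(a) = log_3(41) = 3.3802

Case 1: c = 1 < log_3(41) = 3.3802
T(n) = O(n^(log_3 41))

For T(n) = 41T(n/3) + O(n^1): log_3(41) = 3.3802. This is Case 1 of the Master Theorem (c < log_b(a), work dominated by leaves), giving O(n^(log_3 41)).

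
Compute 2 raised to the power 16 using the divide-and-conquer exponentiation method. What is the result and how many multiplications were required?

Computing 2^16 by squaring (build up from 2^1; each line after the first costs one multiplication):

2^1 = 2
2^2 = (2^1)^2 = 2^2 = 4
2^4 = (2^2)^2 = 4^2 = 16
2^8 = (2^4)^2 = 16^2 = 256
2^16 = (2^8)^2 = 256^2 = 65536

Result: 65536
Multiplications needed: 4 (4 lines after 2^1)

2^16 = 65536. Using exponentiation by squaring, this requires 4 multiplications. The key idea: if the exponent is even, square the half-power; if odd, multiply by the base once.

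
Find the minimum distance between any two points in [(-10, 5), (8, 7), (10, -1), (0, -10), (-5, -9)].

Computing all pairwise distances among 5 points:

d((-10, 5), (8, 7)) = 18.1108
d((-10, 5), (10, -1)) = 20.8806
d((-10, 5), (0, -10)) = 18.0278
d((-10, 5), (-5, -9)) = 14.8661
d((8, 7), (10, -1)) = 8.2462
d((8, 7), (0, -10)) = 18.7883
d((8, 7), (-5, -9)) = 20.6155
d((10, -1), (0, -10)) = 13.4536
d((10, -1), (-5, -9)) = 17.0
d((0, -10), (-5, -9)) = 5.099 <-- minimum

Closest pair: (0, -10) and (-5, -9) with distance 5.099

The closest pair is (0, -10) and (-5, -9) with Euclidean distance 5.099. For 5 points, brute-force pairwise comparison is shown above. For large n, the divide-and-conquer algorithm (sort by x, recurse on halves, check the dividing strip) achieves O(n log n).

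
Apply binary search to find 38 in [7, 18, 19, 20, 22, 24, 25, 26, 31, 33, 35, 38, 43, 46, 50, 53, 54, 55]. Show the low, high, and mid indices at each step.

Binary search for 38 in [7, 18, 19, 20, 22, 24, 25, 26, 31, 33, 35, 38, 43, 46, 50, 53, 54, 55]:

lo=0, hi=17, mid=8, arr[mid]=31 -> 31 < 38, search right half
lo=9, hi=17, mid=13, arr[mid]=46 -> 46 > 38, search left half
lo=9, hi=12, mid=10, arr[mid]=35 -> 35 < 38, search right half
lo=11, hi=12, mid=11, arr[mid]=38 -> Found target at index 11!

Binary search finds 38 at index 11 after 4 comparisons. The search repeatedly halves the search space by comparing with the middle element.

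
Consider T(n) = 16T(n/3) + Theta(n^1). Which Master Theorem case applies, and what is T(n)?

Master Theorem for T(n) = 16T(n/3) + O(n^1):

a = 16, b = 3, c = 1
log_b(a) = log_3(16) = 2.5237

Case 1: c = 1 < log_3(16) = 2.5237
T(n) = O(n^(log_3 16))

For T(n) = 16T(n/3) + O(n^1): log_3(16) = 2.5237. This is Case 1 of the Master Theorem (c < log_b(a), work dominated by leaves), giving O(n^(log_3 16)).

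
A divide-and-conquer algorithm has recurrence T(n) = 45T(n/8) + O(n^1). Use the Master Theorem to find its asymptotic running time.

Master Theorem for T(n) = 45T(n/8) + O(n^1):

a = 45, b = 8, c = 1
log_b(a) = log_8(45) = 1.8306

Case 1: c = 1 < log_8(45) = 1.8306
T(n) = O(n^(log_8 45))

For T(n) = 45T(n/8) + O(n^1): log_8(45) = 1.8306. This is Case 1 of the Master Theorem (c < log_b(a), work dominated by leaves), giving O(n^(log_8 45)).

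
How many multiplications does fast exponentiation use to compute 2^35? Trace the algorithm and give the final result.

Computing 2^35 by squaring (build up from 2^1; each line after the first costs one multiplication):

2^1 = 2
2^2 = (2^1)^2 = 2^2 = 4
2^4 = (2^2)^2 = 4^2 = 16
2^8 = (2^4)^2 = 16^2 = 256
2^16 = (2^8)^2 = 256^2 = 65536
2^17 = 2 * 2^16 = 2 * 65536 = 131072
2^34 = (2^17)^2 = 131072^2 = 17179869184
2^35 = 2 * 2^34 = 2 * 17179869184 = 34359738368

Result: 34359738368
Multiplications needed: 7 (7 lines after 2^1)

2^35 = 34359738368. Using exponentiation by squaring, this requires 7 multiplications. The key idea: if the exponent is even, square the half-power; if odd, multiply by the base once.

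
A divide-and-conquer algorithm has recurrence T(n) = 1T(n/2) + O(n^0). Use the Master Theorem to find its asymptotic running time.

Master Theorem for T(n) = 1T(n/2) + O(n^0):

a = 1, b = 2, c = 0
log_b(a) = log_2(1) = 0.0000

Case 2: c = 0 = log_2(1) = 0.0000
T(n) = O(n^0 log n) = O(log n)

For T(n) = 1T(n/2) + O(n^0): log_2(1) = 0.0000. This is Case 2 of the Master Theorem (c = log_b(a), equal work at all levels), giving O(log n).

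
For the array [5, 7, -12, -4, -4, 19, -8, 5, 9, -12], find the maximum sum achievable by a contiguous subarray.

Using Kadane's algorithm on [5, 7, -12, -4, -4, 19, -8, 5, 9, -12]:

Scanning through the array:
Position 1 (value 7): max_ending_here = 12, max_so_far = 12
Position 2 (value -12): max_ending_here = 0, max_so_far = 12
Position 3 (value -4): max_ending_here = -4, max_so_far = 12
Position 4 (value -4): max_ending_here = -4, max_so_far = 12
Position 5 (value 19): max_ending_here = 19, max_so_far = 19
Position 6 (value -8): max_ending_here = 11, max_so_far = 19
Position 7 (value 5): max_ending_here = 16, max_so_far = 19
Position 8 (value 9): max_ending_here = 25, max_so_far = 25
Position 9 (value -12): max_ending_here = 13, max_so_far = 25

Maximum subarray: [19, -8, 5, 9]
Maximum sum: 25

The maximum subarray is [19, -8, 5, 9] with sum 25. This subarray runs from index 5 to index 8.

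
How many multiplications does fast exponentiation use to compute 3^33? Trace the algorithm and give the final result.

Computing 3^33 by squaring (build up from 3^1; each line after the first costs one multiplication):

3^1 = 3
3^2 = (3^1)^2 = 3^2 = 9
3^4 = (3^2)^2 = 9^2 = 81
3^8 = (3^4)^2 = 81^2 = 6561
3^16 = (3^8)^2 = 6561^2 = 43046721
3^32 = (3^16)^2 = 43046721^2 = 1853020188851841
3^33 = 3 * 3^32 = 3 * 1853020188851841 = 5559060566555523

Result: 5559060566555523
Multiplications needed: 6 (6 lines after 3^1)

3^33 = 5559060566555523. Using exponentiation by squaring, this requires 6 multiplications. The key idea: if the exponent is even, square the half-power; if odd, multiply by the base once.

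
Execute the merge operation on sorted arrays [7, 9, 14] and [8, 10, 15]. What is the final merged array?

Merging process:

Compare 7 vs 8: take 7 from left. Merged: [7]
Compare 9 vs 8: take 8 from right. Merged: [7, 8]
Compare 9 vs 10: take 9 from left. Merged: [7, 8, 9]
Compare 14 vs 10: take 10 from right. Merged: [7, 8, 9, 10]
Compare 14 vs 15: take 14 from left. Merged: [7, 8, 9, 10, 14]
Append remaining from right: [15]. Merged: [7, 8, 9, 10, 14, 15]

Final merged array: [7, 8, 9, 10, 14, 15]
Total comparisons: 5

The merged array is [7, 8, 9, 10, 14, 15], requiring 5 comparisons. The merge step runs in O(n) time where n is the total number of elements.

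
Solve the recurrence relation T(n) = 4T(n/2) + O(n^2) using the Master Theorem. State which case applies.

Master Theorem for T(n) = 4T(n/2) + O(n^2):

a = 4, b = 2, c = 2
log_b(a) = log_2(4) = 2.0000

Case 2: c = 2 = log_2(4) = 2.0000
T(n) = O(n^2 log n) = O(n^2 log n)

For T(n) = 4T(n/2) + O(n^2): log_2(4) = 2.0000. This is Case 2 of the Master Theorem (c = log_b(a), equal work at all levels), giving O(n^2 log n).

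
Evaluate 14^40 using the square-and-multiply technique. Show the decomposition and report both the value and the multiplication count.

Computing 14^40 by squaring (build up from 14^1; each line after the first costs one multiplication):

14^1 = 14
14^2 = (14^1)^2 = 14^2 = 196
14^4 = (14^2)^2 = 196^2 = 38416
14^5 = 14 * 14^4 = 14 * 38416 = 537824
14^10 = (14^5)^2 = 537824^2 = 289254654976
14^20 = (14^10)^2 = 289254654976^2 = 83668255425284801560576
14^40 = (14^20)^2 = 83668255425284801560576^2 = 7000376965910699630056503868178506524997451776

Result: 7000376965910699630056503868178506524997451776
Multiplications needed: 6 (6 lines after 14^1)

14^40 = 7000376965910699630056503868178506524997451776. Using exponentiation by squaring, this requires 6 multiplications. The key idea: if the exponent is even, square the half-power; if odd, multiply by the base once.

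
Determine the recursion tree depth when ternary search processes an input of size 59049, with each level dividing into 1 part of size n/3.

For divide and conquer with division factor 3:

Problem sizes at each level:
Level 0: 59049
Level 1: 19683
Level 2: 6561
Level 3: 2187
Level 4: 729
Level 5: 243
Level 6: 81
Level 7: 27
Level 8: 9
Level 9: 3
Level 10: 1

The root is level 0 and the size-1 base case is level 10 (the tree spans levels 0 through 10, i.e. 11 levels counting the root), so the depth is the number of divisions: log_3(59049) = 10

The recursion tree depth is log_3(59049) = 10. At each level, the problem size is divided by 3, so it takes 10 divisions to reduce to a base case of size 1. The algorithm makes 1 recursive call at each level.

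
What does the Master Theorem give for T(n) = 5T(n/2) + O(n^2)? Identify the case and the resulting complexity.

Master Theorem for T(n) = 5T(n/2) + O(n^2):

a = 5, b = 2, c = 2
log_b(a) = log_2(5) = 2.3219

Case 1: c = 2 < log_2(5) = 2.3219
T(n) = O(n^(log_2 5))

For T(n) = 5T(n/2) + O(n^2): log_2(5) = 2.3219. This is Case 1 of the Master Theorem (c < log_b(a), work dominated by leaves), giving O(n^(log_2 5)).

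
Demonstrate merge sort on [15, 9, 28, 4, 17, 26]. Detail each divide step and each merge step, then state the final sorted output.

Merge sort trace:

Split: [15, 9, 28, 4, 17, 26] -> [15, 9, 28] and [4, 17, 26]
  Split: [15, 9, 28] -> [15] and [9, 28]
    Split: [9, 28] -> [9] and [28]
    Merge: [9] + [28] -> [9, 28]
  Merge: [15] + [9, 28] -> [9, 15, 28]
  Split: [4, 17, 26] -> [4] and [17, 26]
    Split: [17, 26] -> [17] and [26]
    Merge: [17] + [26] -> [17, 26]
  Merge: [4] + [17, 26] -> [4, 17, 26]
Merge: [9, 15, 28] + [4, 17, 26] -> [4, 9, 15, 17, 26, 28]

Final sorted array: [4, 9, 15, 17, 26, 28]

The merge sort proceeds by recursively splitting the array and merging sorted halves.
After all merges, the sorted array is [4, 9, 15, 17, 26, 28].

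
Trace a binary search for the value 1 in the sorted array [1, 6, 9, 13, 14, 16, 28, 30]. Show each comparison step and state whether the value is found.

Binary search for 1 in [1, 6, 9, 13, 14, 16, 28, 30]:

lo=0, hi=7, mid=3, arr[mid]=13 -> 13 > 1, search left half
lo=0, hi=2, mid=1, arr[mid]=6 -> 6 > 1, search left half
lo=0, hi=0, mid=0, arr[mid]=1 -> Found target at index 0!

Binary search finds 1 at index 0 after 3 comparisons. The search repeatedly halves the search space by comparing with the middle element.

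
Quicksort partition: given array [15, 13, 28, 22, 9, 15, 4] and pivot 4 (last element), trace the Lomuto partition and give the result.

Lomuto partition with pivot = 4:

Initial array: [15, 13, 28, 22, 9, 15, 4]

arr[0]=15 > 4: no swap
arr[1]=13 > 4: no swap
arr[2]=28 > 4: no swap
arr[3]=22 > 4: no swap
arr[4]=9 > 4: no swap
arr[5]=15 > 4: no swap

Place pivot at position 0: [4, 13, 28, 22, 9, 15, 15]
Pivot position: 0

After partitioning with pivot 4, the array becomes [4, 13, 28, 22, 9, 15, 15]. The pivot is placed at index 0. All elements to the left of the pivot are <= 4, and all elements to the right are > 4.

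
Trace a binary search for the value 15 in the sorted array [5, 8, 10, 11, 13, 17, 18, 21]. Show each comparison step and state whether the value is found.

Binary search for 15 in [5, 8, 10, 11, 13, 17, 18, 21]:

lo=0, hi=7, mid=3, arr[mid]=11 -> 11 < 15, search right half
lo=4, hi=7, mid=5, arr[mid]=17 -> 17 > 15, search left half
lo=4, hi=4, mid=4, arr[mid]=13 -> 13 < 15, search right half
lo=5 > hi=4, target 15 not found

Binary search determines that 15 is not in the array after 3 comparisons. The search space was exhausted without finding the target.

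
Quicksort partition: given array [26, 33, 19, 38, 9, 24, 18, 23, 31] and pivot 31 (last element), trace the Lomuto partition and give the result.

Lomuto partition with pivot = 31:

Initial array: [26, 33, 19, 38, 9, 24, 18, 23, 31]

arr[0]=26 <= 31: swap with position 0, array becomes [26, 33, 19, 38, 9, 24, 18, 23, 31]
arr[1]=33 > 31: no swap
arr[2]=19 <= 31: swap with position 1, array becomes [26, 19, 33, 38, 9, 24, 18, 23, 31]
arr[3]=38 > 31: no swap
arr[4]=9 <= 31: swap with position 2, array becomes [26, 19, 9, 38, 33, 24, 18, 23, 31]
arr[5]=24 <= 31: swap with position 3, array becomes [26, 19, 9, 24, 33, 38, 18, 23, 31]
arr[6]=18 <= 31: swap with position 4, array becomes [26, 19, 9, 24, 18, 38, 33, 23, 31]
arr[7]=23 <= 31: swap with position 5, array becomes [26, 19, 9, 24, 18, 23, 33, 38, 31]

Place pivot at position 6: [26, 19, 9, 24, 18, 23, 31, 38, 33]
Pivot position: 6

After partitioning with pivot 31, the array becomes [26, 19, 9, 24, 18, 23, 31, 38, 33]. The pivot is placed at index 6. All elements to the left of the pivot are <= 31, and all elements to the right are > 31.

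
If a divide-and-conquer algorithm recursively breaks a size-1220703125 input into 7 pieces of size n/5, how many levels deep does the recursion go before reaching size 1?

For divide and conquer with division factor 5:

Problem sizes at each level:
Level 0: 1220703125
Level 1: 244140625
Level 2: 48828125
Level 3: 9765625
Level 4: 1953125
Level 5: 390625
Level 6: 78125
Level 7: 15625
Level 8: 3125
Level 9: 625
Level 10: 125
Level 11: 25
Level 12: 5
Level 13: 1

The root is level 0 and the size-1 base case is level 13 (the tree spans levels 0 through 13, i.e. 14 levels counting the root), so the depth is the number of divisions: log_5(1220703125) = 13

The recursion tree depth is log_5(1220703125) = 13. At each level, the problem size is divided by 5, so it takes 13 divisions to reduce to a base case of size 1. The algorithm makes 7 recursive calls at each level.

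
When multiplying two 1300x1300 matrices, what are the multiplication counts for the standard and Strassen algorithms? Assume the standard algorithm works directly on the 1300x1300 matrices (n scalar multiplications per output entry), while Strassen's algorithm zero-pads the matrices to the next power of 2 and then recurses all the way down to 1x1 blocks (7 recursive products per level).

Matrix multiplication for 1300x1300 matrices:

Strassen's algorithm requires power-of-2 dimensions. Pad 1300x1300 to 2048x2048 (next power of 2).

Standard algorithm: 1300^3 = 2197000000 multiplications
Strassen's algorithm: 7^(log2(2048)) = 7^11 = 1977326743 multiplications
Savings: 2197000000 - 1977326743 = 219673257 multiplications

Standard: 2197000000 multiplications (1300^3). Strassen: 1977326743 multiplications (7^11, after padding to 2048x2048). Strassen reduces 8 recursive multiplications to 7 at each level.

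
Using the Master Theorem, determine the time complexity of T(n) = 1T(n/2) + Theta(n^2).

Master Theorem for T(n) = 1T(n/2) + O(n^2):

a = 1, b = 2, c = 2
log_b(a) = log_2(1) = 0.0000

Case 3: c = 2 > log_2(1) = 0.0000
T(n) = O(n^2) = O(n^2)

For T(n) = 1T(n/2) + O(n^2): log_2(1) = 0.0000. This is Case 3 of the Master Theorem (c > log_b(a), work dominated by root), giving O(n^2).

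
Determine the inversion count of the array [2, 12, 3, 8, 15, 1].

Finding inversions in [2, 12, 3, 8, 15, 1]:

(0, 5): arr[0]=2 > arr[5]=1
(1, 2): arr[1]=12 > arr[2]=3
(1, 3): arr[1]=12 > arr[3]=8
(1, 5): arr[1]=12 > arr[5]=1
(2, 5): arr[2]=3 > arr[5]=1
(3, 5): arr[3]=8 > arr[5]=1
(4, 5): arr[4]=15 > arr[5]=1

Total inversions: 7

The array has 7 inversion(s): (0,5), (1,2), (1,3), (1,5), (2,5), (3,5), (4,5). Each pair (i,j) satisfies i < j and arr[i] > arr[j].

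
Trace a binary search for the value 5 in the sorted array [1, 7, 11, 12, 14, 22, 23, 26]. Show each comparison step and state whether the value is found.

Binary search for 5 in [1, 7, 11, 12, 14, 22, 23, 26]:

lo=0, hi=7, mid=3, arr[mid]=12 -> 12 > 5, search left half
lo=0, hi=2, mid=1, arr[mid]=7 -> 7 > 5, search left half
lo=0, hi=0, mid=0, arr[mid]=1 -> 1 < 5, search right half
lo=1 > hi=0, target 5 not found

Binary search determines that 5 is not in the array after 3 comparisons. The search space was exhausted without finding the target.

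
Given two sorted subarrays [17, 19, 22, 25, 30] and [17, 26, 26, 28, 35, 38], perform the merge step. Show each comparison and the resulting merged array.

Merging process:

Compare 17 vs 17: take 17 from left. Merged: [17]
Compare 19 vs 17: take 17 from right. Merged: [17, 17]
Compare 19 vs 26: take 19 from left. Merged: [17, 17, 19]
Compare 22 vs 26: take 22 from left. Merged: [17, 17, 19, 22]
Compare 25 vs 26: take 25 from left. Merged: [17, 17, 19, 22, 25]
Compare 30 vs 26: take 26 from right. Merged: [17, 17, 19, 22, 25, 26]
Compare 30 vs 26: take 26 from right. Merged: [17, 17, 19, 22, 25, 26, 26]
Compare 30 vs 28: take 28 from right. Merged: [17, 17, 19, 22, 25, 26, 26, 28]
Compare 30 vs 35: take 30 from left. Merged: [17, 17, 19, 22, 25, 26, 26, 28, 30]
Append remaining from right: [35, 38]. Merged: [17, 17, 19, 22, 25, 26, 26, 28, 30, 35, 38]

Final merged array: [17, 17, 19, 22, 25, 26, 26, 28, 30, 35, 38]
Total comparisons: 9

The merged array is [17, 17, 19, 22, 25, 26, 26, 28, 30, 35, 38], requiring 9 comparisons. The merge step runs in O(n) time where n is the total number of elements.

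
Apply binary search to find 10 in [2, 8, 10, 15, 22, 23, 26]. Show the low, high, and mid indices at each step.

Binary search for 10 in [2, 8, 10, 15, 22, 23, 26]:

lo=0, hi=6, mid=3, arr[mid]=15 -> 15 > 10, search left half
lo=0, hi=2, mid=1, arr[mid]=8 -> 8 < 10, search right half
lo=2, hi=2, mid=2, arr[mid]=10 -> Found target at index 2!

Binary search finds 10 at index 2 after 3 comparisons. The search repeatedly halves the search space by comparing with the middle element.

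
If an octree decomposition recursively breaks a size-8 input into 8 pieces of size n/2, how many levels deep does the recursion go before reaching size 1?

For divide and conquer with division factor 2:

Problem sizes at each level:
Level 0: 8
Level 1: 4
Level 2: 2
Level 3: 1

The root is level 0 and the size-1 base case is level 3 (the tree spans levels 0 through 3, i.e. 4 levels counting the root), so the depth is the number of divisions: log_2(8) = 3

The recursion tree depth is log_2(8) = 3. At each level, the problem size is divided by 2, so it takes 3 divisions to reduce to a base case of size 1. The algorithm makes 8 recursive calls at each level.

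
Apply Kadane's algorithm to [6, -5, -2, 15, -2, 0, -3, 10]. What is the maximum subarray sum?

Using Kadane's algorithm on [6, -5, -2, 15, -2, 0, -3, 10]:

Scanning through the array:
Position 1 (value -5): max_ending_here = 1, max_so_far = 6
Position 2 (value -2): max_ending_here = -1, max_so_far = 6
Position 3 (value 15): max_ending_here = 15, max_so_far = 15
Position 4 (value -2): max_ending_here = 13, max_so_far = 15
Position 5 (value 0): max_ending_here = 13, max_so_far = 15
Position 6 (value -3): max_ending_here = 10, max_so_far = 15
Position 7 (value 10): max_ending_here = 20, max_so_far = 20

Maximum subarray: [15, -2, 0, -3, 10]
Maximum sum: 20

The maximum subarray is [15, -2, 0, -3, 10] with sum 20. This subarray runs from index 3 to index 7.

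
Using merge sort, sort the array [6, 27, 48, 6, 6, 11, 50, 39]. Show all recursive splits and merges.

Merge sort trace:

Split: [6, 27, 48, 6, 6, 11, 50, 39] -> [6, 27, 48, 6] and [6, 11, 50, 39]
  Split: [6, 27, 48, 6] -> [6, 27] and [48, 6]
    Split: [6, 27] -> [6] and [27]
    Merge: [6] + [27] -> [6, 27]
    Split: [48, 6] -> [48] and [6]
    Merge: [48] + [6] -> [6, 48]
  Merge: [6, 27] + [6, 48] -> [6, 6, 27, 48]
  Split: [6, 11, 50, 39] -> [6, 11] and [50, 39]
    Split: [6, 11] -> [6] and [11]
    Merge: [6] + [11] -> [6, 11]
    Split: [50, 39] -> [50] and [39]
    Merge: [50] + [39] -> [39, 50]
  Merge: [6, 11] + [39, 50] -> [6, 11, 39, 50]
Merge: [6, 6, 27, 48] + [6, 11, 39, 50] -> [6, 6, 6, 11, 27, 39, 48, 50]

Final sorted array: [6, 6, 6, 11, 27, 39, 48, 50]

The merge sort proceeds by recursively splitting the array and merging sorted halves.
After all merges, the sorted array is [6, 6, 6, 11, 27, 39, 48, 50].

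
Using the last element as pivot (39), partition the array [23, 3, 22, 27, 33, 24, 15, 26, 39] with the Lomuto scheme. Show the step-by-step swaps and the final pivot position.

Lomuto partition with pivot = 39:

Initial array: [23, 3, 22, 27, 33, 24, 15, 26, 39]

arr[0]=23 <= 39: swap with position 0, array becomes [23, 3, 22, 27, 33, 24, 15, 26, 39]
arr[1]=3 <= 39: swap with position 1, array becomes [23, 3, 22, 27, 33, 24, 15, 26, 39]
arr[2]=22 <= 39: swap with position 2, array becomes [23, 3, 22, 27, 33, 24, 15, 26, 39]
arr[3]=27 <= 39: swap with position 3, array becomes [23, 3, 22, 27, 33, 24, 15, 26, 39]
arr[4]=33 <= 39: swap with position 4, array becomes [23, 3, 22, 27, 33, 24, 15, 26, 39]
arr[5]=24 <= 39: swap with position 5, array becomes [23, 3, 22, 27, 33, 24, 15, 26, 39]
arr[6]=15 <= 39: swap with position 6, array becomes [23, 3, 22, 27, 33, 24, 15, 26, 39]
arr[7]=26 <= 39: swap with position 7, array becomes [23, 3, 22, 27, 33, 24, 15, 26, 39]

Place pivot at position 8: [23, 3, 22, 27, 33, 24, 15, 26, 39]
Pivot position: 8

After partitioning with pivot 39, the array becomes [23, 3, 22, 27, 33, 24, 15, 26, 39]. The pivot is placed at index 8. All elements to the left of the pivot are <= 39, and all elements to the right are > 39.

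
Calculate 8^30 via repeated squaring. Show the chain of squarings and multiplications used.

Computing 8^30 by squaring (build up from 8^1; each line after the first costs one multiplication):

8^1 = 8
8^2 = (8^1)^2 = 8^2 = 64
8^3 = 8 * 8^2 = 8 * 64 = 512
8^6 = (8^3)^2 = 512^2 = 262144
8^7 = 8 * 8^6 = 8 * 262144 = 2097152
8^14 = (8^7)^2 = 2097152^2 = 4398046511104
8^15 = 8 * 8^14 = 8 * 4398046511104 = 35184372088832
8^30 = (8^15)^2 = 35184372088832^2 = 1237940039285380274899124224

Result: 1237940039285380274899124224
Multiplications needed: 7 (7 lines after 8^1)

8^30 = 1237940039285380274899124224. Using exponentiation by squaring, this requires 7 multiplications. The key idea: if the exponent is even, square the half-power; if odd, multiply by the base once.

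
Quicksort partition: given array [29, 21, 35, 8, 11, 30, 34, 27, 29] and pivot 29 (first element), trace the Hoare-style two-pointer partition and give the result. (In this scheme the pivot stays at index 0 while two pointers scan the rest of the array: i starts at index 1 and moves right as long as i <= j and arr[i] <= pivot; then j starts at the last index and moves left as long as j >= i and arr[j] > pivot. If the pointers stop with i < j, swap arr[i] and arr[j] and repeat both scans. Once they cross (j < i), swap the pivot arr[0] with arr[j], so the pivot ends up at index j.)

Hoare-style two-pointer partition with pivot = 29:

Initial array: [29, 21, 35, 8, 11, 30, 34, 27, 29]

Pointers start at i = 1, j = 8.
i stops at index 2 (arr[2]=35 > 29), j stops at index 8 (arr[8]=29 <= 29): swap arr[2] and arr[8], array becomes [29, 21, 29, 8, 11, 30, 34, 27, 35]
i stops at index 5 (arr[5]=30 > 29), j stops at index 7 (arr[7]=27 <= 29): swap arr[5] and arr[7], array becomes [29, 21, 29, 8, 11, 27, 34, 30, 35]
i ends at 6, j ends at 5: the pointers have crossed (j < i), so scanning stops.

Swap pivot arr[0] with arr[5] to place pivot at position 5: [27, 21, 29, 8, 11, 29, 34, 30, 35]
Pivot position: 5

After partitioning with pivot 29, the array becomes [27, 21, 29, 8, 11, 29, 34, 30, 35]. The pivot is placed at index 5. All elements to the left of the pivot are <= 29, and all elements to the right are > 29.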